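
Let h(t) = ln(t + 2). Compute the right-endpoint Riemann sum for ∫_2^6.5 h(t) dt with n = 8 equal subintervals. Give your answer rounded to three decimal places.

Δt = (6.5 − 2)/8 = 0.5625.
Right endpoints: 2.5625, 3.125, 3.6875, 4.25, 4.8125, 5.375, 5.9375, 6.5.
h(2.5625) ≈ 1.518, h(3.125) ≈ 1.634, h(3.6875) ≈ 1.738, h(4.25) ≈ 1.833, h(4.8125) ≈ 1.919, h(5.375) ≈ 1.998, h(5.9375) ≈ 2.072, h(6.5) ≈ 2.140.
Sum = Δt · [h(2.5625) + h(3.125) + h(3.6875) + ...].
Sum ≈ 8.354.

8.354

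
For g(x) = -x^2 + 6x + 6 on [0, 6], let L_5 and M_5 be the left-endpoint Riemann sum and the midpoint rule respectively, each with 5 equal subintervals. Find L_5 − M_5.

L_5 = 70.56.
M_5 = 72.72.
L_5 − M_5 = -2.16.

-2.16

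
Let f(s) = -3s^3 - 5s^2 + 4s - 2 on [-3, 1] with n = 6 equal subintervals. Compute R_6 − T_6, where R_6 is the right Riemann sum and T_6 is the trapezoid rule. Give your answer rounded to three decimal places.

-9.333

R_6 ≈ -18.81481.
T_6 ≈ -9.48148.
R_6 − T_6 ≈ -9.333.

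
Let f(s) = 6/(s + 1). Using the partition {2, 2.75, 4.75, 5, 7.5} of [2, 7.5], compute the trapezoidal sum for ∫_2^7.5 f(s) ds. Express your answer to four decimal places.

Subinterval widths: 0.75, 2, 0.25, 2.5.
f(2) = 2, f(2.75) = 1.6, f(4.75) = 24/23, f(5) = 1, f(7.5) = 12/17.
On each subinterval the trapezoid contributes (Δs_i/2)·[f(s_{i-1}) + f(s_i)].
Sum ≈ 6.3813.

6.3813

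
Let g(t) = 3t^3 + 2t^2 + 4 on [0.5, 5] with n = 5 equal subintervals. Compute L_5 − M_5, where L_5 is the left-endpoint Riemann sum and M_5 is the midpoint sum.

-166.4803125

L_5 = 395.3475.
M_5 = 561.8278125.
L_5 − M_5 = -166.4803125.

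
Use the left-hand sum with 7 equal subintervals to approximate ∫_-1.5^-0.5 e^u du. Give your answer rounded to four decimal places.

Δu = (-0.5 − (-1.5))/7 = 1/7.
Left endpoints: -1.5, -19/14, -17/14, -15/14, -13/14, -11/14, -9/14.
f(-1.5) ≈ 0.2231, f(-19/14) ≈ 0.2574, f(-17/14) ≈ 0.2969, f(-15/14) ≈ 0.3425, f(-13/14) ≈ 0.3951, f(-11/14) ≈ 0.4558, f(-9/14) ≈ 0.5258.
Sum = Δu · [f(-1.5) + f(-19/14) + f(-17/14) + ...].
Sum ≈ 0.3567.

0.3567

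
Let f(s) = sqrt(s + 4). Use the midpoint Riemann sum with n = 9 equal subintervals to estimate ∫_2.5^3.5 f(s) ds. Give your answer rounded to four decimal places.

Δs = (3.5 − 2.5)/9 = 1/9.
Midpoints: 23/9, 8/3, 25/9, 26/9, 3, 28/9, 29/9, 10/3, 31/9.
f(23/9) ≈ 2.5604, f(8/3) ≈ 2.5820, f(25/9) ≈ 2.6034, f(26/9) ≈ 2.6247, f(3) ≈ 2.6458, f(28/9) ≈ 2.6667, f(29/9) ≈ 2.6874, f(10/3) ≈ 2.7080, f(31/9) ≈ 2.7285.
Sum = Δs · [f(23/9) + f(8/3) + f(25/9) + ...].
Sum ≈ 2.6452.

2.6452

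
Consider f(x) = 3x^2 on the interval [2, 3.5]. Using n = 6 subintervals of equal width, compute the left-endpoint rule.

Δx = (3.5 − 2)/6 = 0.25.
Left endpoints: 2, 2.25, 2.5, 2.75, 3, 3.25.
f(2) = 12, f(2.25) = 15.1875, f(2.5) = 18.75, f(2.75) = 22.6875, f(3) = 27, f(3.25) = 31.6875.
Sum = Δx · [f(2) + f(2.25) + f(2.5) + ...].
Sum = 31.828125.

31.828125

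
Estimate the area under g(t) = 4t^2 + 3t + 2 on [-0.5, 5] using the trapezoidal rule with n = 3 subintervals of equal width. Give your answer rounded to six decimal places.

227.282407

Δt = (5 − (-0.5))/3 = 11/6.
g(-0.5) = 1.5, g(4/3) = 118/9, g(19/6) = 929/18, g(5) = 117.
T_3 = (Δt/2)·[g(t_0) + 2g(t_1) + 2g(t_2) + g(t_3)].
Sum ≈ 227.282407.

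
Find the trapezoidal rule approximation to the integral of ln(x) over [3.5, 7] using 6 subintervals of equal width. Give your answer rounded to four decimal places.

5.7327

Δx = (7 − 3.5)/6 = 7/12.
f(3.5) ≈ 1.2528, f(49/12) ≈ 1.4069, f(14/3) ≈ 1.5404, f(5.25) ≈ 1.6582, f(35/6) ≈ 1.7636, f(77/12) ≈ 1.8589, f(7) ≈ 1.9459.
T_6 = (Δx/2)·[f(x_0) + 2f(x_1) + ... + 2f(x_{5}) + f(x_6)].
Sum ≈ 5.7327.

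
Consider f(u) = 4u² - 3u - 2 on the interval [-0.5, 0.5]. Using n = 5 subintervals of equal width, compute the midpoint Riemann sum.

-1.68

Δu = (0.5 − (-0.5))/5 = 0.2.
Midpoints: -0.4, -0.2, 0, 0.2, 0.4.
f(-0.4) = -0.16, f(-0.2) = -1.24, f(0) = -2, f(0.2) = -2.44, f(0.4) = -2.56.
Sum = Δu · [f(-0.4) + f(-0.2) + f(0) + f(0.2) + f(0.4)].
Sum = -1.68.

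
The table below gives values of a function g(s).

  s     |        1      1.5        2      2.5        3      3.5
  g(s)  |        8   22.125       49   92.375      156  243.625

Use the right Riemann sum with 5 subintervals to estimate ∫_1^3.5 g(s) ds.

Δs = 0.5.
Sum = 0.5·[22.125 + 49 + 92.375 + 156 + 243.625] = 281.5625.

281.5625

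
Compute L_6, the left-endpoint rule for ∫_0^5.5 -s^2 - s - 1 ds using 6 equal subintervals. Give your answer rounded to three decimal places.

Δs = (5.5 − 0)/6 = 11/12.
Left endpoints: 0, 11/12, 11/6, 2.75, 11/3, 55/12.
f(0) = -1, f(11/12) = -397/144, f(11/6) = -223/36, f(2.75) = -11.3125, f(11/3) = -163/9, f(55/12) = -3829/144.
Sum = Δs · [f(0) + f(11/12) + f(11/6) + ...].
Sum ≈ -60.468.

-60.468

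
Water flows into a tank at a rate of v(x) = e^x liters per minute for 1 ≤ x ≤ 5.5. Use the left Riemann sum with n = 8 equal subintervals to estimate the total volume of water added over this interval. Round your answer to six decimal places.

Δx = (5.5 − 1)/8 = 0.5625.
Left endpoints: 1, 1.5625, 2.125, 2.6875, 3.25, 3.8125, 4.375, 4.9375.
v(1) ≈ 2.718282, v(1.5625) ≈ 4.770733, v(2.125) ≈ 8.372897, v(2.6875) ≈ 14.694893, v(3.25) ≈ 25.790340, v(3.8125) ≈ 45.263456, v(4.375) ≈ 79.439840, v(4.9375) ≈ 139.421260.
Sum = Δx · [v(1) + v(1.5625) + v(2.125) + ...].
Sum ≈ 180.265332.

180.265332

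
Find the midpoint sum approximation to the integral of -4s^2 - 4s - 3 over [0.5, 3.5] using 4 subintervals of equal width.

-89.4375

Δs = (3.5 − 0.5)/4 = 0.75.
Midpoints: 0.875, 1.625, 2.375, 3.125.
f(0.875) = -9.5625, f(1.625) = -20.0625, f(2.375) = -35.0625, f(3.125) = -54.5625.
Sum = Δs · [f(0.875) + f(1.625) + f(2.375) + f(3.125)].
Sum = -89.4375.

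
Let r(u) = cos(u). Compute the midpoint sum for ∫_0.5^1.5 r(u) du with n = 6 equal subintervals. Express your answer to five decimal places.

Δu = (1.5 − 0.5)/6 = 1/6.
Midpoints: 7/12, 0.75, 11/12, 13/12, 1.25, 17/12.
r(7/12) ≈ 0.83463, r(0.75) ≈ 0.73169, r(11/12) ≈ 0.60847, r(13/12) ≈ 0.46839, r(1.25) ≈ 0.31532, r(17/12) ≈ 0.15352.
Sum = Δu · [r(7/12) + r(0.75) + r(11/12) + ...].
Sum ≈ 0.51867.

0.51867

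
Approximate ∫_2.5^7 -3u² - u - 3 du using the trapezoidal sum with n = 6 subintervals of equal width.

Δu = (7 − 2.5)/6 = 0.75.
f(2.5) = -24.25, f(3.25) = -37.9375, f(4) = -55, f(4.75) = -75.4375, f(5.5) = -99.25, f(6.25) = -126.4375, f(7) = -157.
T_6 = (Δu/2)·[f(u_0) + 2f(u_1) + ... + 2f(u_{5}) + f(u_6)].
Sum = -363.515625.

-363.515625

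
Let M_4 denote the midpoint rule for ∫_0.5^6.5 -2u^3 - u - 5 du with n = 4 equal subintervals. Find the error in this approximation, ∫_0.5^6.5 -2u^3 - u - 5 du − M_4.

Exact integral: ∫_0.5^6.5 f(u) du = -943.5.
M_4 = -919.875.
Error = -943.5 − (-919.875) = -23.625.

-23.625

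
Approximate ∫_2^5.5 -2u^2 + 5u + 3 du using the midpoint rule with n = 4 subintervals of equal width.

-29.01171875

Δu = (5.5 − 2)/4 = 0.875.
Midpoints: 2.4375, 3.3125, 4.1875, 5.0625.
f(2.4375) = 3.3046875, f(3.3125) = -2.3828125, f(4.1875) = -11.1328125, f(5.0625) = -22.9453125.
Sum = Δu · [f(2.4375) + f(3.3125) + f(4.1875) + f(5.0625)].
Sum = -29.01171875.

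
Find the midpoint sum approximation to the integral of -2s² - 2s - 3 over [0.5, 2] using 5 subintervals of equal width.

-13.4775

Δs = (2 − 0.5)/5 = 0.3.
Midpoints: 0.65, 0.95, 1.25, 1.55, 1.85.
f(0.65) = -5.145, f(0.95) = -6.705, f(1.25) = -8.625, f(1.55) = -10.905, f(1.85) = -13.545.
Sum = Δs · [f(0.65) + f(0.95) + f(1.25) + f(1.55) + f(1.85)].
Sum = -13.4775.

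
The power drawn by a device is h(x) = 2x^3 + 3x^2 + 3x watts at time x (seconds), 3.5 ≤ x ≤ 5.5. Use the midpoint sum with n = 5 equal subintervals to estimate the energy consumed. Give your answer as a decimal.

Δx = (5.5 − 3.5)/5 = 0.4.
Midpoints: 3.7, 4.1, 4.5, 4.9, 5.3.
h(3.7) = 153.476, h(4.1) = 200.572, h(4.5) = 256.5, h(4.9) = 322.028, h(5.3) = 397.924.
Sum = Δx · [h(3.7) + h(4.1) + h(4.5) + h(4.9) + h(5.3)].
Sum = 532.2.

532.2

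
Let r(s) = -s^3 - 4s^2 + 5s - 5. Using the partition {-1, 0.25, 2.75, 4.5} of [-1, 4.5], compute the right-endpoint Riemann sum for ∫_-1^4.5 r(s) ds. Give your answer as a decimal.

Subinterval widths: 1.25, 2.5, 1.75.
Right endpoints: 0.25, 2.75, 4.5.
r(0.25) = -4.015625, r(2.75) = -42.296875, r(4.5) = -154.625.
Sum = Σ Δs_i · r(s_i).
Sum = -381.35546875.

-381.35546875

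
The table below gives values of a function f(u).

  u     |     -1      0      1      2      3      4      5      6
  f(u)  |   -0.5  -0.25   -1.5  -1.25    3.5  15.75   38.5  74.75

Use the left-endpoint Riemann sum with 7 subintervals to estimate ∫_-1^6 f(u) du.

Δu = 1.
Sum = 1·[(-0.5) + (-0.25) + (-1.5) + (-1.25) + 3.5 + 15.75 + 38.5] = 54.25.

54.25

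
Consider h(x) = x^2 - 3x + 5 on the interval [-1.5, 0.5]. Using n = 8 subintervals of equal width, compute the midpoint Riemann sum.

Δx = (0.5 − (-1.5))/8 = 0.25.
Midpoints: -1.375, -1.125, -0.875, -0.625, -0.375, -0.125, 0.125, 0.375.
h(-1.375) = 11.015625, h(-1.125) = 9.640625, h(-0.875) = 8.390625, h(-0.625) = 7.265625, h(-0.375) = 6.265625, h(-0.125) = 5.390625, h(0.125) = 4.640625, h(0.375) = 4.015625.
Sum = Δx · [h(-1.375) + h(-1.125) + h(-0.875) + ...].
Sum = 14.15625.

14.15625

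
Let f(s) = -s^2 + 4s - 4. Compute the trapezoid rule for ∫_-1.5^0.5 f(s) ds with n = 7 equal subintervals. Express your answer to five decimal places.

-13.19388

Δs = (0.5 − (-1.5))/7 = 2/7.
f(-1.5) = -12.25, f(-17/14) = -2025/196, f(-13/14) = -1681/196, f(-9/14) = -1369/196, f(-5/14) = -1089/196, f(-1/14) = -841/196, f(3/14) = -625/196, f(0.5) = -2.25.
T_7 = (Δs/2)·[f(s_0) + 2f(s_1) + ... + 2f(s_{6}) + f(s_7)].
Sum ≈ -13.19388.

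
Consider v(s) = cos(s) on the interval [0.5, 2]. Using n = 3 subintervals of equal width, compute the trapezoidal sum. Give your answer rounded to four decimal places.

0.4209

Δs = (2 − 0.5)/3 = 0.5.
v(0.5) ≈ 0.8776, v(1) ≈ 0.5403, v(1.5) ≈ 0.0707, v(2) ≈ -0.4161.
T_3 = (Δs/2)·[v(s_0) + 2v(s_1) + 2v(s_2) + v(s_3)].
Sum ≈ 0.4209.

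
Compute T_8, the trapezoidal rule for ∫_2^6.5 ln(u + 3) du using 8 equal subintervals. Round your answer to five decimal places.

8.83759

Δu = (6.5 − 2)/8 = 0.5625.
f(2) ≈ 1.60944, f(2.5625) ≈ 1.71605, f(3.125) ≈ 1.81238, f(3.6875) ≈ 1.90024, f(4.25) ≈ 1.98100, f(4.8125) ≈ 2.05573, f(5.375) ≈ 2.12525, f(5.9375) ≈ 2.19026, f(6.5) ≈ 2.25129.
T_8 = (Δu/2)·[f(u_0) + 2f(u_1) + ... + 2f(u_{7}) + f(u_8)].
Sum ≈ 8.83759.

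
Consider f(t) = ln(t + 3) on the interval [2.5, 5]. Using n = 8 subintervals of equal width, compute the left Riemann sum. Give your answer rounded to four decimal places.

Δt = (5 − 2.5)/8 = 0.3125.
Left endpoints: 2.5, 2.8125, 3.125, 3.4375, 3.75, 4.0625, 4.375, 4.6875.
f(2.5) ≈ 1.7047, f(2.8125) ≈ 1.7600, f(3.125) ≈ 1.8124, f(3.4375) ≈ 1.8621, f(3.75) ≈ 1.9095, f(4.0625) ≈ 1.9548, f(4.375) ≈ 1.9981, f(4.6875) ≈ 2.0396.
Sum = Δt · [f(2.5) + f(2.8125) + f(3.125) + ...].
Sum ≈ 4.7004.

4.7004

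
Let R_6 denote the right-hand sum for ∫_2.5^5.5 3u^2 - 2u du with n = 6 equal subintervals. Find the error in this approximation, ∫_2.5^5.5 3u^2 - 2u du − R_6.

Exact integral: ∫_2.5^5.5 f(u) du = 126.75.
R_6 = 143.625.
Error = 126.75 − 143.625 = -16.875.

-16.875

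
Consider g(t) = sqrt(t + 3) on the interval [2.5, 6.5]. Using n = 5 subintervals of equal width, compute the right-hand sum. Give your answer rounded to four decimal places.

Δt = (6.5 − 2.5)/5 = 0.8.
Right endpoints: 3.3, 4.1, 4.9, 5.7, 6.5.
g(3.3) ≈ 2.5100, g(4.1) ≈ 2.6646, g(4.9) ≈ 2.8107, g(5.7) ≈ 2.9496, g(6.5) ≈ 3.0822.
Sum = Δt · [g(3.3) + g(4.1) + g(4.9) + g(5.7) + g(6.5)].
Sum ≈ 11.2136.

11.2136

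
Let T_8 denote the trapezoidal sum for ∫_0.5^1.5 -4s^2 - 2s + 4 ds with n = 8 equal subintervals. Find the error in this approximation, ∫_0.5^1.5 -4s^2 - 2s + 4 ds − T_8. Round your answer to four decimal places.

Exact integral: ∫_0.5^1.5 f(s) ds ≈ -2.333333.
T_8 = -2.34375.
Error ≈ -2.333333 − (-2.34375) ≈ 0.0104.

0.0104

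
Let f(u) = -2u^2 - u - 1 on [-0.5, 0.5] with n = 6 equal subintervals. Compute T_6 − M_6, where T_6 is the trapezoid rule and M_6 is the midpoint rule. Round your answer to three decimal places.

T_6 ≈ -1.17593.
M_6 ≈ -1.16204.
T_6 − M_6 ≈ -0.014.

-0.014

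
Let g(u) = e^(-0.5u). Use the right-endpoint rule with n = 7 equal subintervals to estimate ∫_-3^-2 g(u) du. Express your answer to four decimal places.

Δu = (-2 − (-3))/7 = 1/7.
Right endpoints: -20/7, -19/7, -18/7, -17/7, -16/7, -15/7, -2.
g(-20/7) ≈ 4.1727, g(-19/7) ≈ 3.8851, g(-18/7) ≈ 3.6173, g(-17/7) ≈ 3.3679, g(-16/7) ≈ 3.1357, g(-15/7) ≈ 2.9195, g(-2) ≈ 2.7183.
Sum = Δu · [g(-20/7) + g(-19/7) + g(-18/7) + ...].
Sum ≈ 3.4024.

3.4024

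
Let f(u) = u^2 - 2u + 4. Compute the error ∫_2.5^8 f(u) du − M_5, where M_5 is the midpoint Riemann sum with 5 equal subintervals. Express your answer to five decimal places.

Exact integral: ∫_2.5^8 f(u) du ≈ 129.7083333.
M_5 = 129.15375.
Error ≈ 129.7083333 − 129.15375 ≈ 0.55458.

0.55458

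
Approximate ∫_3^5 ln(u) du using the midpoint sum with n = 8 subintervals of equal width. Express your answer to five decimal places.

2.75170

Δu = (5 − 3)/8 = 0.25.
Midpoints: 3.125, 3.375, 3.625, 3.875, 4.125, 4.375, 4.625, 4.875.
f(3.125) ≈ 1.13943, f(3.375) ≈ 1.21640, f(3.625) ≈ 1.28785, f(3.875) ≈ 1.35455, f(4.125) ≈ 1.41707, f(4.375) ≈ 1.47591, f(4.625) ≈ 1.53148, f(4.875) ≈ 1.58412.
Sum = Δu · [f(3.125) + f(3.375) + f(3.625) + ...].
Sum ≈ 2.75170.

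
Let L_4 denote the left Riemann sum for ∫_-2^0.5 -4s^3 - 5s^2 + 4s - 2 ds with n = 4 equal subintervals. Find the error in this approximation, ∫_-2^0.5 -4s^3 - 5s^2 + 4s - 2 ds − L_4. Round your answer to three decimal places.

-1.823

Exact integral: ∫_-2^0.5 f(s) ds ≈ -10.10417.
L_4 = -8.28125.
Error ≈ -10.10417 − (-8.28125) ≈ -1.823.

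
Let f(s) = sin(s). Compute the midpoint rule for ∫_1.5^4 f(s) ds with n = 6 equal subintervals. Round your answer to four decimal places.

Δs = (4 − 1.5)/6 = 5/12.
Midpoints: 41/24, 2.125, 61/24, 71/24, 3.375, 91/24.
f(41/24) ≈ 0.9906, f(2.125) ≈ 0.8503, f(61/24) ≈ 0.5646, f(71/24) ≈ 0.1822, f(3.375) ≈ -0.2313, f(91/24) ≈ -0.6052.
Sum = Δs · [f(41/24) + f(2.125) + f(61/24) + ...].
Sum ≈ 0.7296.

0.7296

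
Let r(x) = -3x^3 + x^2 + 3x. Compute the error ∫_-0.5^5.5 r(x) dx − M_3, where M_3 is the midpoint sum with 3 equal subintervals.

-43

Exact integral: ∫_-0.5^5.5 r(x) dx = -585.75.
M_3 = -542.75.
Error = -585.75 − (-542.75) = -43.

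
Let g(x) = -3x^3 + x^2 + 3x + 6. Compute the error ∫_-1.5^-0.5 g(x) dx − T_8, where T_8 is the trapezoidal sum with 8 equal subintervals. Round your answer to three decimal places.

-0.026

Exact integral: ∫_-1.5^-0.5 g(x) dx ≈ 7.83333.
T_8 = 7.859375.
Error ≈ 7.83333 − 7.859375 ≈ -0.026.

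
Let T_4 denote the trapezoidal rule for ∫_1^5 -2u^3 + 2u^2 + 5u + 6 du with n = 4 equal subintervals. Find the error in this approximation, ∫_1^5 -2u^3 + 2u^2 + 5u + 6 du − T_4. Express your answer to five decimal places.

Exact integral: ∫_1^5 f(u) du ≈ -145.3333333.
T_4 = -156.
Error ≈ -145.3333333 − (-156) ≈ 10.66667.

10.66667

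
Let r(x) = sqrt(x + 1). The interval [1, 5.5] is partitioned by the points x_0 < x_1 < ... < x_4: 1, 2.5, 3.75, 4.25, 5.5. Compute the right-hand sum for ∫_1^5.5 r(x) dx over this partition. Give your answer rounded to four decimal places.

9.8631

Subinterval widths: 1.5, 1.25, 0.5, 1.25.
Right endpoints: 2.5, 3.75, 4.25, 5.5.
r(2.5) ≈ 1.8708, r(3.75) ≈ 2.1794, r(4.25) ≈ 2.2913, r(5.5) ≈ 2.5495.
Sum = Σ Δx_i · r(x_i).
Sum ≈ 9.8631.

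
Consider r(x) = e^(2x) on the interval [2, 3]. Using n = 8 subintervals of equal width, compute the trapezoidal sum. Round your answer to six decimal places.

Δx = (3 − 2)/8 = 0.125.
r(2) ≈ 54.598150, r(2.125) ≈ 70.105412, r(2.25) ≈ 90.017131, r(2.375) ≈ 115.584285, r(2.5) ≈ 148.413159, r(2.625) ≈ 190.566268, r(2.75) ≈ 244.691932, r(2.875) ≈ 314.190660, r(3) ≈ 403.428793.
T_8 = (Δx/2)·[r(x_0) + 2r(x_1) + ... + 2r(x_{7}) + r(x_8)].
Sum ≈ 175.322790.

175.322790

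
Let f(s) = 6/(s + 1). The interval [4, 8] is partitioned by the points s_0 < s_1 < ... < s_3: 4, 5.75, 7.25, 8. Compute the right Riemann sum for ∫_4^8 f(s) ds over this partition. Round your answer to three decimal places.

3.146

Subinterval widths: 1.75, 1.5, 0.75.
Right endpoints: 5.75, 7.25, 8.
f(5.75) = 8/9, f(7.25) = 8/11, f(8) = 2/3.
Sum = Σ Δs_i · f(s_i).
Sum ≈ 3.146.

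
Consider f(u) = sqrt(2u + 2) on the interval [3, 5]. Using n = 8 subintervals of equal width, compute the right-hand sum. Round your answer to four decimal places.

Δu = (5 − 3)/8 = 0.25.
Right endpoints: 3.25, 3.5, 3.75, 4, 4.25, 4.5, 4.75, 5.
f(3.25) ≈ 2.9155, f(3.5) ≈ 3.0000, f(3.75) ≈ 3.0822, f(4) ≈ 3.1623, f(4.25) ≈ 3.2404, f(4.5) ≈ 3.3166, f(4.75) ≈ 3.3912, f(5) ≈ 3.4641.
Sum = Δu · [f(3.25) + f(3.5) + f(3.75) + ...].
Sum ≈ 6.3931.

6.3931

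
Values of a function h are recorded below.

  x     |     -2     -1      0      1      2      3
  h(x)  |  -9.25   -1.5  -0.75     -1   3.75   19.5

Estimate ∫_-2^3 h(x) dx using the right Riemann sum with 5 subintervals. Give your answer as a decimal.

20

Δx = 1.
Sum = 1·[(-1.5) + (-0.75) + (-1) + 3.75 + 19.5] = 20.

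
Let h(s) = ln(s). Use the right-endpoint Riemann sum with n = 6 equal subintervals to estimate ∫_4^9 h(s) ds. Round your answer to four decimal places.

Δs = (9 − 4)/6 = 5/6.
Right endpoints: 29/6, 17/3, 6.5, 22/3, 49/6, 9.
h(29/6) ≈ 1.5755, h(17/3) ≈ 1.7346, h(6.5) ≈ 1.8718, h(22/3) ≈ 1.9924, h(49/6) ≈ 2.1001, h(9) ≈ 2.1972.
Sum = Δs · [h(29/6) + h(17/3) + h(6.5) + ...].
Sum ≈ 9.5597.

9.5597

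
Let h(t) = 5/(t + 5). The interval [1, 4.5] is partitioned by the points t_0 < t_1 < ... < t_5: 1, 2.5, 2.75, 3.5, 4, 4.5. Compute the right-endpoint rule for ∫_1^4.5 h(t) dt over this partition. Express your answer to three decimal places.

2.143

Subinterval widths: 1.5, 0.25, 0.75, 0.5, 0.5.
Right endpoints: 2.5, 2.75, 3.5, 4, 4.5.
h(2.5) = 2/3, h(2.75) = 20/31, h(3.5) = 10/17, h(4) = 5/9, h(4.5) = 10/19.
Sum = Σ Δt_i · h(t_i).
Sum ≈ 2.143.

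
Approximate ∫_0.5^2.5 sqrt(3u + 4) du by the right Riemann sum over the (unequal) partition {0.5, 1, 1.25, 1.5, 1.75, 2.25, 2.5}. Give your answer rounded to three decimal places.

5.995

Subinterval widths: 0.5, 0.25, 0.25, 0.25, 0.5, 0.25.
Right endpoints: 1, 1.25, 1.5, 1.75, 2.25, 2.5.
f(1) ≈ 2.646, f(1.25) ≈ 2.784, f(1.5) ≈ 2.915, f(1.75) ≈ 3.041, f(2.25) ≈ 3.279, f(2.5) ≈ 3.391.
Sum = Σ Δu_i · f(u_i).
Sum ≈ 5.995.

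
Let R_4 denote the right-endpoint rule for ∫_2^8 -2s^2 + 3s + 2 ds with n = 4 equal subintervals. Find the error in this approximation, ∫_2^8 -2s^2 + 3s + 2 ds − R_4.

Exact integral: ∫_2^8 f(s) ds = -234.
R_4 = -315.
Error = -234 − (-315) = 81.

81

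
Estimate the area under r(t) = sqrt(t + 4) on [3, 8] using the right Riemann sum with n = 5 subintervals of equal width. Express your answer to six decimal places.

15.771431

Δt = (8 − 3)/5 = 1.
Right endpoints: 4, 5, 6, 7, 8.
r(4) ≈ 2.828427, r(5) ≈ 3.000000, r(6) ≈ 3.162278, r(7) ≈ 3.316625, r(8) ≈ 3.464102.
Sum = Δt · [r(4) + r(5) + r(6) + r(7) + r(8)].
Sum ≈ 15.771431.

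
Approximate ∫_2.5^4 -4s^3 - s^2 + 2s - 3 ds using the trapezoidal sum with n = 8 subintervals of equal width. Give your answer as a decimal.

-228.1640625

Δs = (4 − 2.5)/8 = 0.1875.
f(2.5) = -66.75, f(2.6875) = -84471/1024, f(2.875) = -100.5703125, f(3.0625) = -124053/1024, f(3.25) = -144.375, f(3.4375) = -174507/1024, f(3.625) = -199.4296875, f(3.8125) = -237129/1024, f(4) = -267.
T_8 = (Δs/2)·[f(s_0) + 2f(s_1) + ... + 2f(s_{7}) + f(s_8)].
Sum = -228.1640625.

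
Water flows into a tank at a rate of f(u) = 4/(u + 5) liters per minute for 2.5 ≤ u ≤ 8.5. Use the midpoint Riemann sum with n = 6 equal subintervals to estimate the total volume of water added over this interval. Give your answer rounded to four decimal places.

2.3491

Δu = (8.5 − 2.5)/6 = 1.
Midpoints: 3, 4, 5, 6, 7, 8.
f(3) = 0.5, f(4) = 4/9, f(5) = 0.4, f(6) = 4/11, f(7) = 1/3, f(8) = 4/13.
Sum = Δu · [f(3) + f(4) + f(5) + ...].
Sum ≈ 2.3491.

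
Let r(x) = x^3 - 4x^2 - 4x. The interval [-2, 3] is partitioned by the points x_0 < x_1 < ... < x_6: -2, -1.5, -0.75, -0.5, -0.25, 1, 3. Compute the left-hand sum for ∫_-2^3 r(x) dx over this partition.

Subinterval widths: 0.5, 0.75, 0.25, 0.25, 1.25, 2.
Left endpoints: -2, -1.5, -0.75, -0.5, -0.25, 1.
r(-2) = -16, r(-1.5) = -6.375, r(-0.75) = 0.328125, r(-0.5) = 0.875, r(-0.25) = 0.734375, r(1) = -7.
Sum = Σ Δx_i · r(x_i).
Sum = -25.5625.

-25.5625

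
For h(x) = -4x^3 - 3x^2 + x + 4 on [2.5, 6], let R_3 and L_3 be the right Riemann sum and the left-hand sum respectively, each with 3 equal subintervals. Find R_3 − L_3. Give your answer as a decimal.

R_3 = -1988.875.
L_3 = -953.75.
R_3 − L_3 = -1035.125.

-1035.125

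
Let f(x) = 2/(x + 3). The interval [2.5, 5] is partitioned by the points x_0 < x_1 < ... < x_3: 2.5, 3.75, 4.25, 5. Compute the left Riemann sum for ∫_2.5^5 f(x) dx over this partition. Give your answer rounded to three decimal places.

0.810

Subinterval widths: 1.25, 0.5, 0.75.
Left endpoints: 2.5, 3.75, 4.25.
f(2.5) = 4/11, f(3.75) = 8/27, f(4.25) = 8/29.
Sum = Σ Δx_i · f(x_i).
Sum ≈ 0.810.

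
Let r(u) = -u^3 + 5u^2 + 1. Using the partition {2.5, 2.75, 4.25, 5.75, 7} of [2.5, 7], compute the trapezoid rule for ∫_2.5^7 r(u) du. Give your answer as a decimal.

Subinterval widths: 0.25, 1.5, 1.5, 1.25.
r(2.5) = 16.625, r(2.75) = 18.015625, r(4.25) = 14.546875, r(5.75) = -23.796875, r(7) = -97.
On each subinterval the trapezoid contributes (Δu_i/2)·[r(u_{i-1}) + r(u_i)].
Sum = -53.68359375.

-53.68359375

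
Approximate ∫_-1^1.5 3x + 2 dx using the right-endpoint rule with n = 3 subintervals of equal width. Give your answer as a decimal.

10

Δx = (1.5 − (-1))/3 = 5/6.
Right endpoints: -1/6, 2/3, 1.5.
f(-1/6) = 1.5, f(2/3) = 4, f(1.5) = 6.5.
Sum = Δx · [f(-1/6) + f(2/3) + f(1.5)].
Sum = 10.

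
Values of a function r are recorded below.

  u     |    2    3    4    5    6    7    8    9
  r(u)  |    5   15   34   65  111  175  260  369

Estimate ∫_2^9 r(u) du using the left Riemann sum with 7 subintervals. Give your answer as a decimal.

665

Δu = 1.
Sum = 1·[5 + 15 + 34 + 65 + 111 + 175 + 260] = 665.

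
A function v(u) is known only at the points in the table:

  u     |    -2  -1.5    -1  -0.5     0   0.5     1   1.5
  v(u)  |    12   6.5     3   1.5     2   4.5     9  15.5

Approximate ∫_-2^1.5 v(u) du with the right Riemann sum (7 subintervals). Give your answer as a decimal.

21

Δu = 0.5.
Sum = 0.5·[6.5 + 3 + 1.5 + 2 + 4.5 + 9 + 15.5] = 21.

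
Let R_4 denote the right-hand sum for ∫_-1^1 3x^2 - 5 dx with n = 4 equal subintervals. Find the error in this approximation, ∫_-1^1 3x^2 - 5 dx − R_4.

Exact integral: ∫_-1^1 f(x) dx = -8.
R_4 = -7.75.
Error = -8 − (-7.75) = -0.25.

-0.25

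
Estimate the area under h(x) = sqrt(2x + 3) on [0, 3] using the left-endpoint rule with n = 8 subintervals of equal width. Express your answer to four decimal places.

Δx = (3 − 0)/8 = 0.375.
Left endpoints: 0, 0.375, 0.75, 1.125, 1.5, 1.875, 2.25, 2.625.
h(0) ≈ 1.7321, h(0.375) ≈ 1.9365, h(0.75) ≈ 2.1213, h(1.125) ≈ 2.2913, h(1.5) ≈ 2.4495, h(1.875) ≈ 2.5981, h(2.25) ≈ 2.7386, h(2.625) ≈ 2.8723.
Sum = Δx · [h(0) + h(0.375) + h(0.75) + ...].
Sum ≈ 7.0274.

7.0274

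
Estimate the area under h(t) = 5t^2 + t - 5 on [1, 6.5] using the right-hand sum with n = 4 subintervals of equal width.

Δt = (6.5 − 1)/4 = 1.375.
Right endpoints: 2.375, 3.75, 5.125, 6.5.
h(2.375) = 25.578125, h(3.75) = 69.0625, h(5.125) = 131.453125, h(6.5) = 212.75.
Sum = Δt · [h(2.375) + h(3.75) + h(5.125) + h(6.5)].
Sum = 603.41015625.

603.41015625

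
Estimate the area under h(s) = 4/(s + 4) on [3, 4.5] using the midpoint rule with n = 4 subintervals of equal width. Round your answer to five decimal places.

0.77647

Δs = (4.5 − 3)/4 = 0.375.
Midpoints: 3.1875, 3.5625, 3.9375, 4.3125.
h(3.1875) = 64/115, h(3.5625) = 64/121, h(3.9375) = 64/127, h(4.3125) = 64/133.
Sum = Δs · [h(3.1875) + h(3.5625) + h(3.9375) + h(4.3125)].
Sum ≈ 0.77647.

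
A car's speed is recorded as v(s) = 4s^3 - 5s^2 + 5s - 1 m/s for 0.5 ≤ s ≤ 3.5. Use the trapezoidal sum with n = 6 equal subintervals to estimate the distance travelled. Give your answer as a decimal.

108.125

Δs = (3.5 − 0.5)/6 = 0.5.
v(0.5) = 0.75, v(1) = 3, v(1.5) = 8.75, v(2) = 21, v(2.5) = 42.75, v(3) = 77, v(3.5) = 126.75.
T_6 = (Δs/2)·[v(s_0) + 2v(s_1) + ... + 2v(s_{5}) + v(s_6)].
Sum = 108.125.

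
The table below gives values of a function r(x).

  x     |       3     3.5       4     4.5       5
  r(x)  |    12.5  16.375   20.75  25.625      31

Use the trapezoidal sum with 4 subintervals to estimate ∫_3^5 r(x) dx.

42.25

Δx = 0.5.
T_4 = (0.5/2)·[12.5 + 2·16.375 + 2·20.75 + 2·25.625 + 31] = 42.25.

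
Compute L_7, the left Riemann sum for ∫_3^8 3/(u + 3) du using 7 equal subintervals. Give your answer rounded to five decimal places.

Δu = (8 − 3)/7 = 5/7.
Left endpoints: 3, 26/7, 31/7, 36/7, 41/7, 46/7, 51/7.
f(3) = 0.5, f(26/7) = 21/47, f(31/7) = 21/52, f(36/7) = 7/19, f(41/7) = 21/62, f(46/7) = 21/67, f(51/7) = 7/24.
Sum = Δu · [f(3) + f(26/7) + f(31/7) + ...].
Sum ≈ 1.90206.

1.90206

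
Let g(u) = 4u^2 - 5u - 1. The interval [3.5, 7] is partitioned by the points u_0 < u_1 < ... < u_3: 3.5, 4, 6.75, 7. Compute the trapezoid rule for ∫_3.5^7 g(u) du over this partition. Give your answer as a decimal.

318.75

Subinterval widths: 0.5, 2.75, 0.25.
g(3.5) = 30.5, g(4) = 43, g(6.75) = 147.5, g(7) = 160.
On each subinterval the trapezoid contributes (Δu_i/2)·[g(u_{i-1}) + g(u_i)].
Sum = 318.75.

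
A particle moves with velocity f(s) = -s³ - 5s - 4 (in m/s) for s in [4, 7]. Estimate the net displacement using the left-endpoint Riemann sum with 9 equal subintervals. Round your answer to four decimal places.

-582.6667

Δs = (7 − 4)/9 = 1/3.
Left endpoints: 4, 13/3, 14/3, 5, 16/3, 17/3, 6, 19/3, 20/3.
f(4) = -88, f(13/3) = -2890/27, f(14/3) = -3482/27, f(5) = -154, f(16/3) = -4924/27, f(17/3) = -5786/27, f(6) = -250, f(19/3) = -7822/27, f(20/3) = -9008/27.
Sum = Δs · [f(4) + f(13/3) + f(14/3) + ...].
Sum ≈ -582.6667.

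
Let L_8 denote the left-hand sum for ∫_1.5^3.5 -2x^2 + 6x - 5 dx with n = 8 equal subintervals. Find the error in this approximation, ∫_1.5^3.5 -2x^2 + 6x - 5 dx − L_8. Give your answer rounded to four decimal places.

-0.9583

Exact integral: ∫_1.5^3.5 f(x) dx ≈ -6.333333.
L_8 = -5.375.
Error ≈ -6.333333 − (-5.375) ≈ -0.9583.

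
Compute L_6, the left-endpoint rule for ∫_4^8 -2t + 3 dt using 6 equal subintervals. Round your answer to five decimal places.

-33.33333

Δt = (8 − 4)/6 = 2/3.
Left endpoints: 4, 14/3, 16/3, 6, 20/3, 22/3.
f(4) = -5, f(14/3) = -19/3, f(16/3) = -23/3, f(6) = -9, f(20/3) = -31/3, f(22/3) = -35/3.
Sum = Δt · [f(4) + f(14/3) + f(16/3) + ...].
Sum ≈ -33.33333.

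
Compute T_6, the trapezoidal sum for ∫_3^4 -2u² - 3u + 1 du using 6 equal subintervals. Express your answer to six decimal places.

-34.175926

Δu = (4 − 3)/6 = 1/6.
f(3) = -26, f(19/6) = -257/9, f(10/3) = -281/9, f(3.5) = -34, f(11/3) = -332/9, f(23/6) = -359/9, f(4) = -43.
T_6 = (Δu/2)·[f(u_0) + 2f(u_1) + ... + 2f(u_{5}) + f(u_6)].
Sum ≈ -34.175926.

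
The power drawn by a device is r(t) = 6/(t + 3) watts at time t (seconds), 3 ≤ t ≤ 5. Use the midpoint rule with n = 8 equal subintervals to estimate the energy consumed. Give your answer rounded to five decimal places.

Δt = (5 − 3)/8 = 0.25.
Midpoints: 3.125, 3.375, 3.625, 3.875, 4.125, 4.375, 4.625, 4.875.
r(3.125) = 48/49, r(3.375) = 16/17, r(3.625) = 48/53, r(3.875) = 48/55, r(4.125) = 16/19, r(4.375) = 48/59, r(4.625) = 48/61, r(4.875) = 16/21.
Sum = Δt · [r(3.125) + r(3.375) + r(3.625) + ...].
Sum ≈ 1.72590.

1.72590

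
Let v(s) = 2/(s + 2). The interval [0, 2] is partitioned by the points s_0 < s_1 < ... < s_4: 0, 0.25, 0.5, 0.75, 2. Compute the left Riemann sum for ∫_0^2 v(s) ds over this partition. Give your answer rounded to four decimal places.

1.5813

Subinterval widths: 0.25, 0.25, 0.25, 1.25.
Left endpoints: 0, 0.25, 0.5, 0.75.
v(0) = 1, v(0.25) = 8/9, v(0.5) = 0.8, v(0.75) = 8/11.
Sum = Σ Δs_i · v(s_i).
Sum ≈ 1.5813.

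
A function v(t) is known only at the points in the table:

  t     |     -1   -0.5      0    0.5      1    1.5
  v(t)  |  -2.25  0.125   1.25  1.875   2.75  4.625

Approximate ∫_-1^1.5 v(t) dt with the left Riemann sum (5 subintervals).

1.875

Δt = 0.5.
Sum = 0.5·[(-2.25) + 0.125 + 1.25 + 1.875 + 2.75] = 1.875.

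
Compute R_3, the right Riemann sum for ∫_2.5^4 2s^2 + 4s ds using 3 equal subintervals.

Δs = (4 − 2.5)/3 = 0.5.
Right endpoints: 3, 3.5, 4.
f(3) = 30, f(3.5) = 38.5, f(4) = 48.
Sum = Δs · [f(3) + f(3.5) + f(4)].
Sum = 58.25.

58.25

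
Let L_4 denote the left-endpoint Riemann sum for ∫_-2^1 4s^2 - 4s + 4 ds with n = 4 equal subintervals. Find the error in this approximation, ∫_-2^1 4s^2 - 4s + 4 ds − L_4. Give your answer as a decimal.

-10.125

Exact integral: ∫_-2^1 f(s) ds = 30.
L_4 = 40.125.
Error = 30 − 40.125 = -10.125.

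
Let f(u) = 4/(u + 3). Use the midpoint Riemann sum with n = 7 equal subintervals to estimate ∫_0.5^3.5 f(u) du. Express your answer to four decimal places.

Δu = (3.5 − 0.5)/7 = 3/7.
Midpoints: 5/7, 8/7, 11/7, 2, 17/7, 20/7, 23/7.
f(5/7) = 14/13, f(8/7) = 28/29, f(11/7) = 0.875, f(2) = 0.8, f(17/7) = 14/19, f(20/7) = 28/41, f(23/7) = 7/11.
Sum = Δu · [f(5/7) + f(8/7) + f(11/7) + ...].
Sum ≈ 2.4744.

2.4744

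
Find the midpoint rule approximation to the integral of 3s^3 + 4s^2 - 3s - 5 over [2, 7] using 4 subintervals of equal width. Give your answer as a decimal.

Δs = (7 − 2)/4 = 1.25.
Midpoints: 2.625, 3.875, 5.125, 6.375.
f(2.625) = 35303/512, f(3.875) = 111613/512, f(5.125) = 250123/512, f(6.375) = 468833/512.
Sum = Δs · [f(2.625) + f(3.875) + f(5.125) + f(6.375)].
Sum = 2113.9453125.

2113.9453125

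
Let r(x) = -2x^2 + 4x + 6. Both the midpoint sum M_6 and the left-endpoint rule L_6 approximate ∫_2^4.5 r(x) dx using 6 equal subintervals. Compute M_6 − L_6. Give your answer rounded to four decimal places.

M_6 ≈ -7.844329.
L_6 ≈ -3.373843.
M_6 − L_6 ≈ -4.4705.

-4.4705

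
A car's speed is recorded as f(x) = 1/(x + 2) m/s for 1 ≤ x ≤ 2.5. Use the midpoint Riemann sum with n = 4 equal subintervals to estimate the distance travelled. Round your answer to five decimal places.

Δx = (2.5 − 1)/4 = 0.375.
Midpoints: 1.1875, 1.5625, 1.9375, 2.3125.
f(1.1875) = 16/51, f(1.5625) = 16/57, f(1.9375) = 16/63, f(2.3125) = 16/69.
Sum = Δx · [f(1.1875) + f(1.5625) + f(1.9375) + f(2.3125)].
Sum ≈ 0.40510.

0.40510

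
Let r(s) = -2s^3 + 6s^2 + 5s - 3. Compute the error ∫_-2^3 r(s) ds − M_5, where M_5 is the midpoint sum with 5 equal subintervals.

1.25

Exact integral: ∫_-2^3 r(s) ds = 35.
M_5 = 33.75.
Error = 35 − 33.75 = 1.25.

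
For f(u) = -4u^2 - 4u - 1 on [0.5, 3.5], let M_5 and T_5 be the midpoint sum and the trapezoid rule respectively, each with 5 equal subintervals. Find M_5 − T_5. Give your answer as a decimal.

1.08

M_5 = -83.64.
T_5 = -84.72.
M_5 − T_5 = 1.08.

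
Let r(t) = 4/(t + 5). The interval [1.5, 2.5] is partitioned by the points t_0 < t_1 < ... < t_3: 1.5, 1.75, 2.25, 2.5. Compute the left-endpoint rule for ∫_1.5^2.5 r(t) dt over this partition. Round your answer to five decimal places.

0.58807

Subinterval widths: 0.25, 0.5, 0.25.
Left endpoints: 1.5, 1.75, 2.25.
r(1.5) = 8/13, r(1.75) = 16/27, r(2.25) = 16/29.
Sum = Σ Δt_i · r(t_i).
Sum ≈ 0.58807.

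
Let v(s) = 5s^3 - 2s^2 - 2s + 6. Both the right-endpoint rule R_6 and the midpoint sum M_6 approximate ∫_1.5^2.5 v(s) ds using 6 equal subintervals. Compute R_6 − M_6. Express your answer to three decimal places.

R_6 ≈ 40.73380.
M_6 ≈ 36.26852.
R_6 − M_6 ≈ 4.465.

4.465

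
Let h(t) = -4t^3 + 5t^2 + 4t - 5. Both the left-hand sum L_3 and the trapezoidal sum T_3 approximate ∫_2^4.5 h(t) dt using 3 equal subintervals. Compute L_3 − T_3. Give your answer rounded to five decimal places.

100.52083

L_3 ≈ -144.8379630.
T_3 ≈ -245.3587963.
L_3 − T_3 ≈ 100.52083.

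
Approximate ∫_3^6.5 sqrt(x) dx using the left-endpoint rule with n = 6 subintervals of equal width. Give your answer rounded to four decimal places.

Δx = (6.5 − 3)/6 = 7/12.
Left endpoints: 3, 43/12, 25/6, 4.75, 16/3, 71/12.
f(3) ≈ 1.7321, f(43/12) ≈ 1.8930, f(25/6) ≈ 2.0412, f(4.75) ≈ 2.1794, f(16/3) ≈ 2.3094, f(71/12) ≈ 2.4324.
Sum = Δx · [f(3) + f(43/12) + f(25/6) + ...].
Sum ≈ 7.3427.

7.3427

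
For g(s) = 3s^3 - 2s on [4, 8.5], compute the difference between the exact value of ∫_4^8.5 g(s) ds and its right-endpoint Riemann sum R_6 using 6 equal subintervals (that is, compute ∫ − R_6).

Exact integral: ∫_4^8.5 g(s) ds = 3666.796875.
R_6 = 4306.04296875.
Error = 3666.796875 − 4306.04296875 = -639.24609375.

-639.24609375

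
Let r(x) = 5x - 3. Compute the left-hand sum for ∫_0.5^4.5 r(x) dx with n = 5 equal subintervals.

Δx = (4.5 − 0.5)/5 = 0.8.
Left endpoints: 0.5, 1.3, 2.1, 2.9, 3.7.
r(0.5) = -0.5, r(1.3) = 3.5, r(2.1) = 7.5, r(2.9) = 11.5, r(3.7) = 15.5.
Sum = Δx · [r(0.5) + r(1.3) + r(2.1) + r(2.9) + r(3.7)].
Sum = 30.

30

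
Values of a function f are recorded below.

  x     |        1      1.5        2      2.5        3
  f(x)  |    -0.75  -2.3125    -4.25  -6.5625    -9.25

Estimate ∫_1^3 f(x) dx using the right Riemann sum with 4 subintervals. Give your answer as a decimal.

Δx = 0.5.
Sum = 0.5·[(-2.3125) + (-4.25) + (-6.5625) + (-9.25)] = -11.1875.

-11.1875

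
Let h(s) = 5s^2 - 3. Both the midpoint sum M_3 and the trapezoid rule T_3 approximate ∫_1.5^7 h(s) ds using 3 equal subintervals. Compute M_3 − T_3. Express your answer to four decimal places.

-23.1076

M_3 ≈ 541.839120.
T_3 ≈ 564.946759.
M_3 − T_3 ≈ -23.1076.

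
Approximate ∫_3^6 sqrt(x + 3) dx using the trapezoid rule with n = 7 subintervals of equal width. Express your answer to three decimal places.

8.201

Δx = (6 − 3)/7 = 3/7.
f(3) ≈ 2.449, f(24/7) ≈ 2.535, f(27/7) ≈ 2.619, f(30/7) ≈ 2.699, f(33/7) ≈ 2.777, f(36/7) ≈ 2.854, f(39/7) ≈ 2.928, f(6) ≈ 3.000.
T_7 = (Δx/2)·[f(x_0) + 2f(x_1) + ... + 2f(x_{6}) + f(x_7)].
Sum ≈ 8.201.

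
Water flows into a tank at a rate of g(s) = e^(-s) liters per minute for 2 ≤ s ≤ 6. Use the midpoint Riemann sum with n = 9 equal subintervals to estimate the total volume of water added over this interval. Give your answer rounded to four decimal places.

Δs = (6 − 2)/9 = 4/9.
Midpoints: 20/9, 8/3, 28/9, 32/9, 4, 40/9, 44/9, 16/3, 52/9.
g(20/9) ≈ 0.1084, g(8/3) ≈ 0.0695, g(28/9) ≈ 0.0446, g(32/9) ≈ 0.0286, g(4) ≈ 0.0183, g(40/9) ≈ 0.0117, g(44/9) ≈ 0.0075, g(16/3) ≈ 0.0048, g(52/9) ≈ 0.0031.
Sum = Δs · [g(20/9) + g(8/3) + g(28/9) + ...].
Sum ≈ 0.1318.

0.1318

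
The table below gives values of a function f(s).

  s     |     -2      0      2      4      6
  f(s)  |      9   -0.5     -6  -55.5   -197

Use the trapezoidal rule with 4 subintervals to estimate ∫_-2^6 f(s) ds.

Δs = 2.
T_4 = (2/2)·[9 + 2·(-0.5) + 2·(-6) + 2·(-55.5) + (-197)] = -312.

-312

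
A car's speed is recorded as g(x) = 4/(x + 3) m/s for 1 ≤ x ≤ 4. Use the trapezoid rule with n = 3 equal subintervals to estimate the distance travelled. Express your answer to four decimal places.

2.2524

Δx = (4 − 1)/3 = 1.
g(1) = 1, g(2) = 0.8, g(3) = 2/3, g(4) = 4/7.
T_3 = (Δx/2)·[g(x_0) + 2g(x_1) + 2g(x_2) + g(x_3)].
Sum ≈ 2.2524.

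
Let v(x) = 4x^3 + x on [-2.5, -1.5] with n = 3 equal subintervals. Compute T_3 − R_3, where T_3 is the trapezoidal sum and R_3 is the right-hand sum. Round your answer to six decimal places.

-8.333333

T_3 ≈ -36.44444444.
R_3 ≈ -28.11111111.
T_3 − R_3 ≈ -8.333333.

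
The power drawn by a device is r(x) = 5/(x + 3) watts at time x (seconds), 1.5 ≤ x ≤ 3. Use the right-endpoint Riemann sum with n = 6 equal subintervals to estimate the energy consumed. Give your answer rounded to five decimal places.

1.40425

Δx = (3 − 1.5)/6 = 0.25.
Right endpoints: 1.75, 2, 2.25, 2.5, 2.75, 3.
r(1.75) = 20/19, r(2) = 1, r(2.25) = 20/21, r(2.5) = 10/11, r(2.75) = 20/23, r(3) = 5/6.
Sum = Δx · [r(1.75) + r(2) + r(2.25) + ...].
Sum ≈ 1.40425.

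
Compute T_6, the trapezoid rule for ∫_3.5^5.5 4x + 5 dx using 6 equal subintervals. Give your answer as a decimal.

Δx = (5.5 − 3.5)/6 = 1/3.
f(3.5) = 19, f(23/6) = 61/3, f(25/6) = 65/3, f(4.5) = 23, f(29/6) = 73/3, f(31/6) = 77/3, f(5.5) = 27.
T_6 = (Δx/2)·[f(x_0) + 2f(x_1) + ... + 2f(x_{5}) + f(x_6)].
Sum = 46.

46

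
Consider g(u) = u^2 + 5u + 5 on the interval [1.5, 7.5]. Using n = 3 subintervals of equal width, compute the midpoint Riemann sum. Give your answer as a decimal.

302.5

Δu = (7.5 − 1.5)/3 = 2.
Midpoints: 2.5, 4.5, 6.5.
g(2.5) = 23.75, g(4.5) = 47.75, g(6.5) = 79.75.
Sum = Δu · [g(2.5) + g(4.5) + g(6.5)].
Sum = 302.5.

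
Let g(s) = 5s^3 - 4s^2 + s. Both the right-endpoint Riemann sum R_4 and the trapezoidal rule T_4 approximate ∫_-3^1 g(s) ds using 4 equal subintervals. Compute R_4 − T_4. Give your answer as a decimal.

R_4 = -66.
T_4 = -154.
R_4 − T_4 = 88.

88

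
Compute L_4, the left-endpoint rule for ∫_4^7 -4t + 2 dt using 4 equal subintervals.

-55.5

Δt = (7 − 4)/4 = 0.75.
Left endpoints: 4, 4.75, 5.5, 6.25.
f(4) = -14, f(4.75) = -17, f(5.5) = -20, f(6.25) = -23.
Sum = Δt · [f(4) + f(4.75) + f(5.5) + f(6.25)].
Sum = -55.5.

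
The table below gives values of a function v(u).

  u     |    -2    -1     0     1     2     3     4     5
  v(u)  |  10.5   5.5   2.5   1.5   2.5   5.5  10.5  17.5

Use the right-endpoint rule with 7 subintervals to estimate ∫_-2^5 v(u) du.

Δu = 1.
Sum = 1·[5.5 + 2.5 + 1.5 + 2.5 + 5.5 + 10.5 + 17.5] = 45.5.

45.5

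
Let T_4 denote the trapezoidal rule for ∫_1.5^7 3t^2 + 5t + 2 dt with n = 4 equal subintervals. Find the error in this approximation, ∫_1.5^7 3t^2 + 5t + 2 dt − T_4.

-5.19921875

Exact integral: ∫_1.5^7 f(t) dt = 467.5.
T_4 = 472.69921875.
Error = 467.5 − 472.69921875 = -5.19921875.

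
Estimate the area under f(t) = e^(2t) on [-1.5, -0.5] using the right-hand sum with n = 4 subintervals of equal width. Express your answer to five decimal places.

0.20211

Δt = (-0.5 − (-1.5))/4 = 0.25.
Right endpoints: -1.25, -1, -0.75, -0.5.
f(-1.25) ≈ 0.08208, f(-1) ≈ 0.13534, f(-0.75) ≈ 0.22313, f(-0.5) ≈ 0.36788.
Sum = Δt · [f(-1.25) + f(-1) + f(-0.75) + f(-0.5)].
Sum ≈ 0.20211.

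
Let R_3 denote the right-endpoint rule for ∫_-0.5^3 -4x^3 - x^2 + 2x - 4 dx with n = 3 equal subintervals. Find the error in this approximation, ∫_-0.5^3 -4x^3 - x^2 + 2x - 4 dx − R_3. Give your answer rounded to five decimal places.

77.01620

Exact integral: ∫_-0.5^3 f(x) dx ≈ -95.2291667.
R_3 ≈ -172.2453704.
Error ≈ -95.2291667 − (-172.2453704) ≈ 77.01620.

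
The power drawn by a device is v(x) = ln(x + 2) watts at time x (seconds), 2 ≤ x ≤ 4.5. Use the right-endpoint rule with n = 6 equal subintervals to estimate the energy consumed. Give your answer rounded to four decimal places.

Δx = (4.5 − 2)/6 = 5/12.
Right endpoints: 29/12, 17/6, 3.25, 11/3, 49/12, 4.5.
v(29/12) ≈ 1.4854, v(17/6) ≈ 1.5755, v(3.25) ≈ 1.6582, v(11/3) ≈ 1.7346, v(49/12) ≈ 1.8056, v(4.5) ≈ 1.8718.
Sum = Δx · [v(29/12) + v(17/6) + v(3.25) + ...].
Sum ≈ 4.2213.

4.2213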